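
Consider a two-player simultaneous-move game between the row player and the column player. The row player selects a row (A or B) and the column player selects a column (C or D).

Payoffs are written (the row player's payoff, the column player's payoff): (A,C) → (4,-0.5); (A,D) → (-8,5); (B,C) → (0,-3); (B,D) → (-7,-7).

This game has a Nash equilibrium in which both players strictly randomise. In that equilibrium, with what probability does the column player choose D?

Let q be the probability that the column player plays C. In a completely mixed equilibrium, the row player must be indifferent between A and B.
The row player's expected payoff from A is 4q − 8(1−q); from B it is −7(1−q).
Setting these equal: 12q − 8 = 7q − 7, so q = 1/5.
Therefore the column player plays D with probability 1 − 1/5 = 4/5.

4/5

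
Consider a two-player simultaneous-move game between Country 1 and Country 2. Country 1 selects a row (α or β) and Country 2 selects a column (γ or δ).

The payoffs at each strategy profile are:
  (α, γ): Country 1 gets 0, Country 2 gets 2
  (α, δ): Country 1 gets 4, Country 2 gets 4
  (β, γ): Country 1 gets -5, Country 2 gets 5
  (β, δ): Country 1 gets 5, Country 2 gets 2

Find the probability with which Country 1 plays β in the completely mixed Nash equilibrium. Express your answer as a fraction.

Let r be the probability that Country 1 plays α. In a completely mixed equilibrium, Country 2 must be indifferent between γ and δ.
Country 2's expected payoff from γ is 2r + 5(1−r); from δ it is 4r + 2(1−r).
Setting these equal: −3r + 5 = 2r + 2, so r = 3/5.
Therefore Country 1 plays β with probability 1 − 3/5 = 2/5.

2/5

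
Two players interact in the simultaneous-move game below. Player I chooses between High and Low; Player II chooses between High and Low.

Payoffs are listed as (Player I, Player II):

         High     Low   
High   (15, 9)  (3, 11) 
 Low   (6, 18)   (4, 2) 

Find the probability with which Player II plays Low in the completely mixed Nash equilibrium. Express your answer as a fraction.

9/10

Let c be the probability that Player II plays High. In a completely mixed equilibrium, Player I must be indifferent between High and Low.
Player I's expected payoff from High is 15c + 3(1−c); from Low it is 6c + 4(1−c).
Setting these equal: 12c + 3 = 2c + 4, so c = 1/10.
Therefore Player II plays Low with probability 1 − 1/10 = 9/10.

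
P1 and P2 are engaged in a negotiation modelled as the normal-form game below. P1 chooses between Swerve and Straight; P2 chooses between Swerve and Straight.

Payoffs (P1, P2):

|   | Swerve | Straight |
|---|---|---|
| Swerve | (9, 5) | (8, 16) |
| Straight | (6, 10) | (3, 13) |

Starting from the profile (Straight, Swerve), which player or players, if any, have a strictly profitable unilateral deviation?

Both

P1 at (Straight, Swerve) earns 6; deviating to Swerve yields 9 — a strict improvement.
P2 earns 10; deviating to Straight yields 13 — a strict improvement.
Both P1 and P2 have strictly profitable deviations.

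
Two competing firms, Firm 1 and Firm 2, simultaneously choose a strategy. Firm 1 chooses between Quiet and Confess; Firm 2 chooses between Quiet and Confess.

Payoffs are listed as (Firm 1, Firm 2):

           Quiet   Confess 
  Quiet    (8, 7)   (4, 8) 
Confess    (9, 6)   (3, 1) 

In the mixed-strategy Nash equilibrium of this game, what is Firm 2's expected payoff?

First find x, the probability Firm 1 plays Quiet, from Firm 2's indifference between Quiet and Confess: 7x + 6(1−x) = 8x + (1−x), giving x = 5/6.
Since Firm 2 is indifferent in equilibrium, Firm 2's expected payoff equals the payoff from either column against (5/6, 1/6). Using Quiet: 7(5/6) + 6(1/6) = 41/6.

41/6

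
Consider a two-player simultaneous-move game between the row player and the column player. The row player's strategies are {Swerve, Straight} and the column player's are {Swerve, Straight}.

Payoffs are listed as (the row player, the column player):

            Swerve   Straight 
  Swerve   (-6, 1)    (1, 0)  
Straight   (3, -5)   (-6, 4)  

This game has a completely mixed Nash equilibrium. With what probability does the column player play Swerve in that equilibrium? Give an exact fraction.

7/16

Let c be the probability that the column player plays Swerve. In a completely mixed equilibrium, the row player must be indifferent between Swerve and Straight.
The row player's expected payoff from Swerve is −6c + (1−c); from Straight it is 3c − 6(1−c).
Setting these equal: −7c + 1 = 9c − 6, so c = 7/16.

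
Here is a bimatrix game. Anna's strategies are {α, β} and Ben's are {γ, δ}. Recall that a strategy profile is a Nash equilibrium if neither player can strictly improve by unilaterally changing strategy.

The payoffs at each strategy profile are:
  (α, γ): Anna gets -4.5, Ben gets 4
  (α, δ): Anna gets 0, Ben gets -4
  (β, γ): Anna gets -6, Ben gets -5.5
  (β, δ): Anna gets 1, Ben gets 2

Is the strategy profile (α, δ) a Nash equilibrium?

At (α, δ), Anna earns 0; switching to β would give 1, so Anna would deviate.
Ben earns -4; switching to γ would give 4, so Ben would deviate.
Since at least one player can profitably deviate, this is not a Nash equilibrium.

No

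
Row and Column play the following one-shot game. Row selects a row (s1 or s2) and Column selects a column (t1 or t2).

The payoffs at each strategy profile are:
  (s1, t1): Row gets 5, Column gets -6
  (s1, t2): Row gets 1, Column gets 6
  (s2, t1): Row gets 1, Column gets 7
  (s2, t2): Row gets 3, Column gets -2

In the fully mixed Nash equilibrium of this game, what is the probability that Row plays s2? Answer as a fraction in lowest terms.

Let x be the probability that Row plays s1. In a completely mixed equilibrium, Column must be indifferent between t1 and t2.
Column's expected payoff from t1 is −6x + 7(1−x); from t2 it is 6x − 2(1−x).
Setting these equal: −13x + 7 = 8x − 2, so x = 3/7.
Therefore Row plays s2 with probability 1 − 3/7 = 4/7.

4/7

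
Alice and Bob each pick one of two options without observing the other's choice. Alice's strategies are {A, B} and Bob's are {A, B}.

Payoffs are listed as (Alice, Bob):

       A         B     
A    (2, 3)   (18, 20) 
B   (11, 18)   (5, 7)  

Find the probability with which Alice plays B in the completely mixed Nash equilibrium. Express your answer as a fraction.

17/28

Let x be the probability that Alice plays A. In a completely mixed equilibrium, Bob must be indifferent between A and B.
Bob's expected payoff from A is 3x + 18(1−x); from B it is 20x + 7(1−x).
Setting these equal: −15x + 18 = 13x + 7, so x = 11/28.
Therefore Alice plays B with probability 1 − 11/28 = 17/28.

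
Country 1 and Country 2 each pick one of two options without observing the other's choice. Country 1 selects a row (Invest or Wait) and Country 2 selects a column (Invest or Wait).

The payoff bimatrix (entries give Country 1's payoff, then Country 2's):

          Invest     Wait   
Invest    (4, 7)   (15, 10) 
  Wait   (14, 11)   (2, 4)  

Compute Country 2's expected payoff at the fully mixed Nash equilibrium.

First find p, the probability Country 1 plays Invest, from Country 2's indifference between Invest and Wait: 7p + 11(1−p) = 10p + 4(1−p), giving p = 7/10.
Since Country 2 is indifferent in equilibrium, Country 2's expected payoff equals the payoff from either column against (7/10, 3/10). Using Invest: 7(7/10) + 11(3/10) = 41/5.

41/5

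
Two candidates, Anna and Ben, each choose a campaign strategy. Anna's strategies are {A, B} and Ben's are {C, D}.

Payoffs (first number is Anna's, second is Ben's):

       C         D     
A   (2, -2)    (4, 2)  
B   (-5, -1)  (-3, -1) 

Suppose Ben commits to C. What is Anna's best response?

Against C, Anna earns 2 from A and -5 from B.
So A is the best response.

A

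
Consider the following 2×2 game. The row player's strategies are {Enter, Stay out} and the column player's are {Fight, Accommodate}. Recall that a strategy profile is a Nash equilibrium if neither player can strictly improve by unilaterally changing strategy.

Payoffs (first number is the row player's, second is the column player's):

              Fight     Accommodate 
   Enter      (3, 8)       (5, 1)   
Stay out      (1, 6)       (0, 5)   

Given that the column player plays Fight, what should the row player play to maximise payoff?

Against Fight, the row player earns 3 from Enter and 1 from Stay out.
So Enter is the best response.

Enter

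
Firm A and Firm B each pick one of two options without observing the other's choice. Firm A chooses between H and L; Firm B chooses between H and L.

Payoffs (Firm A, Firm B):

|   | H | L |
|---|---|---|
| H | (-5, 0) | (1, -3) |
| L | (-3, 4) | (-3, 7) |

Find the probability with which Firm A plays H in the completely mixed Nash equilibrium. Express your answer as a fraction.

Let r be the probability that Firm A plays H. In a completely mixed equilibrium, Firm B must be indifferent between H and L.
Firm B's expected payoff from H is 4(1−r); from L it is −3r + 7(1−r).
Setting these equal: −4r + 4 = −10r + 7, so r = 1/2.

1/2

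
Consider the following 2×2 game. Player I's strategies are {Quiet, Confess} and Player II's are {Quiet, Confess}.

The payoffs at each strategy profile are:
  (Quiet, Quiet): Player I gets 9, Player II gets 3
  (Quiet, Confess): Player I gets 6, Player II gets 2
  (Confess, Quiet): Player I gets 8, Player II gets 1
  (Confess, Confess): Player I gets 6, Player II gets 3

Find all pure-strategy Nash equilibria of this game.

(Quiet, Quiet): Player I gets 9 ≥ 8 from Confess, and Player II gets 3 ≥ 2 from Confess — Nash equilibrium.
(Quiet, Confess): Player II prefers Quiet (3 > 2) — not an equilibrium.
(Confess, Quiet): Player I prefers Quiet (9 > 8); Player II prefers Confess (3 > 1) — not an equilibrium.
(Confess, Confess): Player I gets 6 ≥ 6 from Quiet, and Player II gets 3 ≥ 1 from Quiet — Nash equilibrium.

(Quiet, Quiet) and (Confess, Confess)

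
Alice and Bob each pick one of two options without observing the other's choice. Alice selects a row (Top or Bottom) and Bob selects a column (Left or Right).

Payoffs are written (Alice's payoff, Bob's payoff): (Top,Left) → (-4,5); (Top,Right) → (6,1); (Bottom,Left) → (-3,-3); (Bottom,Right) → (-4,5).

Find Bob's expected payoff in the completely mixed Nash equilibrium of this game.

7/3

First find p, the probability Alice plays Top, from Bob's indifference between Left and Right: 5p − 3(1−p) = p + 5(1−p), giving p = 2/3.
Since Bob is indifferent in equilibrium, Bob's expected payoff equals the payoff from either column against (2/3, 1/3). Using Left: 5(2/3) − 3(1/3) = 7/3.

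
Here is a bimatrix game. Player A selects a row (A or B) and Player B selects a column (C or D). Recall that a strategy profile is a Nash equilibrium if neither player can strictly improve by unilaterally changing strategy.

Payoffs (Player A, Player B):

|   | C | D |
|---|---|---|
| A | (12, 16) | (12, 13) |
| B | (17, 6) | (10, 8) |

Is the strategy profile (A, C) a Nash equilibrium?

No

At (A, C), Player A earns 12; switching to B would give 17, so Player A would deviate.
Player B earns 16; switching to D would give 13, so Player B has no profitable deviation.
Since at least one player can profitably deviate, this is not a Nash equilibrium.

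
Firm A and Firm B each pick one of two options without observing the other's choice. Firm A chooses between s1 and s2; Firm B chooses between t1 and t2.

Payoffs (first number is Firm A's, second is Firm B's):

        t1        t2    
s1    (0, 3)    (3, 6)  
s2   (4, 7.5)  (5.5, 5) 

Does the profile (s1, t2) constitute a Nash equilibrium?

At (s1, t2), Firm A earns 3; switching to s2 would give 5.5, so Firm A would deviate.
Firm B earns 6; switching to t1 would give 3, so Firm B has no profitable deviation.
Since at least one player can profitably deviate, this is not a Nash equilibrium.

No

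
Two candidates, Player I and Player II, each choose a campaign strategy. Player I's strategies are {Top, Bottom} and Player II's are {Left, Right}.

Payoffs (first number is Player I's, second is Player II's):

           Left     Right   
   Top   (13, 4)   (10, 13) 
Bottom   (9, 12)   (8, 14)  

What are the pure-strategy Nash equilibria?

(Top, Left): Player II prefers Right (13 > 4) — not an equilibrium.
(Top, Right): Player I gets 10 ≥ 8 from Bottom, and Player II gets 13 ≥ 4 from Left — Nash equilibrium.
(Bottom, Left): Player I prefers Top (13 > 9); Player II prefers Right (14 > 12) — not an equilibrium.
(Bottom, Right): Player I prefers Top (10 > 8) — not an equilibrium.

(Top, Right)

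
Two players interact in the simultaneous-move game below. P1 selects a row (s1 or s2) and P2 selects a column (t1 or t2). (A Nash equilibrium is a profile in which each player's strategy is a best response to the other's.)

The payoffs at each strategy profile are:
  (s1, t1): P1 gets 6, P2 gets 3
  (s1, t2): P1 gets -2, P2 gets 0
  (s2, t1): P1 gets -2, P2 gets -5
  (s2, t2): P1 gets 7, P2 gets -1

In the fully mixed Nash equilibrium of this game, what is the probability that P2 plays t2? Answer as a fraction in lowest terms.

Let c be the probability that P2 plays t1. In a completely mixed equilibrium, P1 must be indifferent between s1 and s2.
P1's expected payoff from s1 is 6c − 2(1−c); from s2 it is −2c + 7(1−c).
Setting these equal: 8c − 2 = −9c + 7, so c = 9/17.
Therefore P2 plays t2 with probability 1 − 9/17 = 8/17.

8/17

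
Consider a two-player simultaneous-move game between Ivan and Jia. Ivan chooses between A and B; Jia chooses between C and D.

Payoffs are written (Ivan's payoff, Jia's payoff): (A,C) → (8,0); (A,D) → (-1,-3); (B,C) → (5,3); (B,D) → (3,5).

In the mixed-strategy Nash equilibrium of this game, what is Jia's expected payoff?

First find p, the probability Ivan plays A, from Jia's indifference between C and D: 3(1−p) = −3p + 5(1−p), giving p = 2/5.
Since Jia is indifferent in equilibrium, Jia's expected payoff equals the payoff from either column against (2/5, 3/5). Using C: 3(3/5) = 9/5.

9/5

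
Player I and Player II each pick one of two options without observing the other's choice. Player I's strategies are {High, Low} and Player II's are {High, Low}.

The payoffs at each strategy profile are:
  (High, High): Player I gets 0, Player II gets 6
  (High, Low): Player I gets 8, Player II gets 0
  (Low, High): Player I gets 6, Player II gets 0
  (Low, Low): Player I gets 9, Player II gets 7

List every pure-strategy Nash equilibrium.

(High, High): Player I prefers Low (6 > 0) — not an equilibrium.
(High, Low): Player I prefers Low (9 > 8); Player II prefers High (6 > 0) — not an equilibrium.
(Low, High): Player II prefers Low (7 > 0) — not an equilibrium.
(Low, Low): Player I gets 9 ≥ 8 from High, and Player II gets 7 ≥ 0 from High — Nash equilibrium.

(Low, Low)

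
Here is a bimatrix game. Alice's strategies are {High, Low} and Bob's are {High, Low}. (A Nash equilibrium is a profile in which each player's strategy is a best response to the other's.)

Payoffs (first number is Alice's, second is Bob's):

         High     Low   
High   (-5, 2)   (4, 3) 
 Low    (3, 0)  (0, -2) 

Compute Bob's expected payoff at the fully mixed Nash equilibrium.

First find x, the probability Alice plays High, from Bob's indifference between High and Low: 2x = 3x − 2(1−x), giving x = 2/3.
Since Bob is indifferent in equilibrium, Bob's expected payoff equals the payoff from either column against (2/3, 1/3). Using High: 2(2/3) = 4/3.

4/3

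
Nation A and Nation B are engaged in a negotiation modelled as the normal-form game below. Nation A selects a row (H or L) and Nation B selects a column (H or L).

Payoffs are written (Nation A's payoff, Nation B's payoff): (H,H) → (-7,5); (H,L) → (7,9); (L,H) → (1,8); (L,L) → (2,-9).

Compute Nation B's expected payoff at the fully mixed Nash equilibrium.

39/7

First find x, the probability Nation A plays H, from Nation B's indifference between H and L: 5x + 8(1−x) = 9x − 9(1−x), giving x = 17/21.
Since Nation B is indifferent in equilibrium, Nation B's expected payoff equals the payoff from either column against (17/21, 4/21). Using H: 5(17/21) + 8(4/21) = 39/7.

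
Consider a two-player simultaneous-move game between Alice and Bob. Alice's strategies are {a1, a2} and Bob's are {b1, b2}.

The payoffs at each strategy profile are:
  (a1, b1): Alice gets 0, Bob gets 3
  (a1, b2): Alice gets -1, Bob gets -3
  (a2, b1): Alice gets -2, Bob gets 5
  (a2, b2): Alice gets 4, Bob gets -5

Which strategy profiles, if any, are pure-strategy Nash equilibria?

(a1, b1): Alice gets 0 ≥ -2 from a2, and Bob gets 3 ≥ -3 from b2 — Nash equilibrium.
(a1, b2): Alice prefers a2 (4 > -1); Bob prefers b1 (3 > -3) — not an equilibrium.
(a2, b1): Alice prefers a1 (0 > -2) — not an equilibrium.
(a2, b2): Bob prefers b1 (5 > -5) — not an equilibrium.

(a1, b1)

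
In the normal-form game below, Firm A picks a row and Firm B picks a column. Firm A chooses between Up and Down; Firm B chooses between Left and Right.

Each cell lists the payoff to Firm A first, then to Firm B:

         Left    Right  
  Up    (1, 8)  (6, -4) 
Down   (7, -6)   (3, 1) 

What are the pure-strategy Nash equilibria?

none

(Up, Left): Firm A prefers Down (7 > 1) — not an equilibrium.
(Up, Right): Firm B prefers Left (8 > -4) — not an equilibrium.
(Down, Left): Firm B prefers Right (1 > -6) — not an equilibrium.
(Down, Right): Firm A prefers Up (6 > 3) — not an equilibrium.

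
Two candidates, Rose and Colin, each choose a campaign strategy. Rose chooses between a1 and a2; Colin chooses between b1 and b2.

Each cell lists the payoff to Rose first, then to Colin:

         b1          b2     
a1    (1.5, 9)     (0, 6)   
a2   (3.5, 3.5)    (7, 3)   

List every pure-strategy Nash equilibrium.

(a2, b1)

(a1, b1): Rose prefers a2 (3.5 > 1.5) — not an equilibrium.
(a1, b2): Rose prefers a2 (7 > 0); Colin prefers b1 (9 > 6) — not an equilibrium.
(a2, b1): Rose gets 3.5 ≥ 1.5 from a1, and Colin gets 3.5 ≥ 3 from b2 — Nash equilibrium.
(a2, b2): Colin prefers b1 (3.5 > 3) — not an equilibrium.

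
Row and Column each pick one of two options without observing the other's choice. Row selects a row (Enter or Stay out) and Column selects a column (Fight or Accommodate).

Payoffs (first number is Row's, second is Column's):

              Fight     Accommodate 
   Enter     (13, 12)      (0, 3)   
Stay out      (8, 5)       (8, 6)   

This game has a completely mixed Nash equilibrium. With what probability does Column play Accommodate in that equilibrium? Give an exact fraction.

Let y be the probability that Column plays Fight. In a completely mixed equilibrium, Row must be indifferent between Enter and Stay out.
Row's expected payoff from Enter is 13y; from Stay out it is 8y + 8(1−y).
Setting these equal: 13y = 8, so y = 8/13.
Therefore Column plays Accommodate with probability 1 − 8/13 = 5/13.

5/13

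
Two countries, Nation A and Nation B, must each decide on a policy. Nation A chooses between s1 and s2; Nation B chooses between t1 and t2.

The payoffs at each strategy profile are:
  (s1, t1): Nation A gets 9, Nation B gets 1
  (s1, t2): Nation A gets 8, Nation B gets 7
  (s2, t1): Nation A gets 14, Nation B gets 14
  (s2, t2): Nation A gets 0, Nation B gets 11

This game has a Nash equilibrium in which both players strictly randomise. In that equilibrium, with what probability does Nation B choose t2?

5/13

Let q be the probability that Nation B plays t1. In a completely mixed equilibrium, Nation A must be indifferent between s1 and s2.
Nation A's expected payoff from s1 is 9q + 8(1−q); from s2 it is 14q.
Setting these equal: q + 8 = 14q, so q = 8/13.
Therefore Nation B plays t2 with probability 1 − 8/13 = 5/13.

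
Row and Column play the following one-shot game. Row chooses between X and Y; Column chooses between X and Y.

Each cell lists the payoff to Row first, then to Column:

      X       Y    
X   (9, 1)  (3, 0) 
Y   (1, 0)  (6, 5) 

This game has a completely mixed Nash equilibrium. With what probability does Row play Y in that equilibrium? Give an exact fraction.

1/6

Let x be the probability that Row plays X. In a completely mixed equilibrium, Column must be indifferent between X and Y.
Column's expected payoff from X is x; from Y it is 5(1−x).
Setting these equal: x = −5x + 5, so x = 5/6.
Therefore Row plays Y with probability 1 − 5/6 = 1/6.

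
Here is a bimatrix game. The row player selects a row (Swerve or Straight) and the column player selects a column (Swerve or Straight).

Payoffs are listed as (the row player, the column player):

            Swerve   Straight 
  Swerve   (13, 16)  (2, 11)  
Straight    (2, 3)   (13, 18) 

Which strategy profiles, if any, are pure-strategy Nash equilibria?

(Swerve, Swerve) and (Straight, Straight)

(Swerve, Swerve): the row player gets 13 ≥ 2 from Straight, and the column player gets 16 ≥ 11 from Straight — Nash equilibrium.
(Swerve, Straight): the row player prefers Straight (13 > 2); the column player prefers Swerve (16 > 11) — not an equilibrium.
(Straight, Swerve): the row player prefers Swerve (13 > 2); the column player prefers Straight (18 > 3) — not an equilibrium.
(Straight, Straight): the row player gets 13 ≥ 2 from Swerve, and the column player gets 18 ≥ 3 from Swerve — Nash equilibrium.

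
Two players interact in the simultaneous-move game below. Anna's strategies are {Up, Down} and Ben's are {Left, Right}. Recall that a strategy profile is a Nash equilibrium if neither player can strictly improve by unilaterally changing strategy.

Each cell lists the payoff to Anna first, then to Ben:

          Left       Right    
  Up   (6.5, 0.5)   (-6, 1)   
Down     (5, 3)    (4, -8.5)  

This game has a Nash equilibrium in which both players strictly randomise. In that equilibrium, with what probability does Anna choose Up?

23/24

Let p be the probability that Anna plays Up. In a completely mixed equilibrium, Ben must be indifferent between Left and Right.
Ben's expected payoff from Left is 0.5p + 3(1−p); from Right it is p − 8.5(1−p).
Setting these equal: −2.5p + 3 = 9.5p − 8.5, so p = 23/24.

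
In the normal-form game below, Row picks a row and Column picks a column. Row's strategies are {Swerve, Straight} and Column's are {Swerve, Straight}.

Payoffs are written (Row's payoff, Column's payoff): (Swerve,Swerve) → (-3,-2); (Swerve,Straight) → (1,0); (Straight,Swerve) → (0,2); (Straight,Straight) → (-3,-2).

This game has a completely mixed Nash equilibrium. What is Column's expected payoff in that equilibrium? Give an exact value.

-2/3

First find p, the probability Row plays Swerve, from Column's indifference between Swerve and Straight: −2p + 2(1−p) = −2(1−p), giving p = 2/3.
Since Column is indifferent in equilibrium, Column's expected payoff equals the payoff from either column against (2/3, 1/3). Using Swerve: −2(2/3) + 2(1/3) = -2/3.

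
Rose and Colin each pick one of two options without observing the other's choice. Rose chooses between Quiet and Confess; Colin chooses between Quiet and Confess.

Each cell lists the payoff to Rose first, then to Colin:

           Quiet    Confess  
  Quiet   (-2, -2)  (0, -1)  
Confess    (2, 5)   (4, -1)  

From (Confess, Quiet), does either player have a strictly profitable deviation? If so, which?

Neither

Rose at (Confess, Quiet) earns 2; deviating to Quiet yields -2 — not better.
Colin earns 5; deviating to Confess yields -1 — not better.
Neither player can strictly improve; the profile is a Nash equilibrium.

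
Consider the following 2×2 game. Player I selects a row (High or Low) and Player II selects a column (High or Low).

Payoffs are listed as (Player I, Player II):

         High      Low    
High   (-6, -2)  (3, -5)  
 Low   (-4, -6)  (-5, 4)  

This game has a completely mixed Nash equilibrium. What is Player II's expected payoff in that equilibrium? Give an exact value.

-38/13

First find p, the probability Player I plays High, from Player II's indifference between High and Low: −2p − 6(1−p) = −5p + 4(1−p), giving p = 10/13.
Since Player II is indifferent in equilibrium, Player II's expected payoff equals the payoff from either column against (10/13, 3/13). Using High: −2(10/13) − 6(3/13) = -38/13.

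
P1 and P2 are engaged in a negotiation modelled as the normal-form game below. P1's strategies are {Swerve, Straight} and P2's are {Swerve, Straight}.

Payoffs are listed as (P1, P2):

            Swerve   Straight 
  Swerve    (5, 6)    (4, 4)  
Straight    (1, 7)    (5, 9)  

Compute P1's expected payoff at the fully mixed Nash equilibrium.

21/5

First find q, the probability P2 plays Swerve, from P1's indifference between Swerve and Straight: 5q + 4(1−q) = q + 5(1−q), giving q = 1/5.
Since P1 is indifferent in equilibrium, P1's expected payoff equals the payoff from either row against (1/5, 4/5). Using Swerve: 5(1/5) + 4(4/5) = 21/5.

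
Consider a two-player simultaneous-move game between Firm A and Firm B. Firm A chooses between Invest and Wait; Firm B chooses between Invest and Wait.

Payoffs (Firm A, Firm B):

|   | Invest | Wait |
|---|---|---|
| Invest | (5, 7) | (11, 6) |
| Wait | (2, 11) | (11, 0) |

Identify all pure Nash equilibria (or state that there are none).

(Invest, Invest): Firm A gets 5 ≥ 2 from Wait, and Firm B gets 7 ≥ 6 from Wait — Nash equilibrium.
(Invest, Wait): Firm B prefers Invest (7 > 6) — not an equilibrium.
(Wait, Invest): Firm A prefers Invest (5 > 2) — not an equilibrium.
(Wait, Wait): Firm B prefers Invest (11 > 0) — not an equilibrium.

(Invest, Invest)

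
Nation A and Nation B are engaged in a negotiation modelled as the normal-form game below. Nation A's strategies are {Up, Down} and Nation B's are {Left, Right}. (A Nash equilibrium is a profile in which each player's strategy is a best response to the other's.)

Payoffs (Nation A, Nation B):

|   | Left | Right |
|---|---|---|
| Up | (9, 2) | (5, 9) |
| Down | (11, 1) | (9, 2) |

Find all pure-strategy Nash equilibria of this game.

(Up, Left): Nation A prefers Down (11 > 9); Nation B prefers Right (9 > 2) — not an equilibrium.
(Up, Right): Nation A prefers Down (9 > 5) — not an equilibrium.
(Down, Left): Nation B prefers Right (2 > 1) — not an equilibrium.
(Down, Right): Nation A gets 9 ≥ 5 from Up, and Nation B gets 2 ≥ 1 from Left — Nash equilibrium.

(Down, Right)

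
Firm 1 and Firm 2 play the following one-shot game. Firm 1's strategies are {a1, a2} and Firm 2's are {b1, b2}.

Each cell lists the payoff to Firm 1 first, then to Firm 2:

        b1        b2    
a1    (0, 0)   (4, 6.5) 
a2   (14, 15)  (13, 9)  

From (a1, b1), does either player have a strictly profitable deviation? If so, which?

Firm 1 at (a1, b1) earns 0; deviating to a2 yields 14 — a strict improvement.
Firm 2 earns 0; deviating to b2 yields 6.5 — a strict improvement.
Both Firm 1 and Firm 2 have strictly profitable deviations.

Both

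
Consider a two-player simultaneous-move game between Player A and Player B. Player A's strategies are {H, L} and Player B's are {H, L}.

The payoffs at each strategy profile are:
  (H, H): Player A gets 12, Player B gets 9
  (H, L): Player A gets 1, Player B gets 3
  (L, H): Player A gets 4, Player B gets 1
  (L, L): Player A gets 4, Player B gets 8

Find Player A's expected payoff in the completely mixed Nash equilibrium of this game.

First find y, the probability Player B plays H, from Player A's indifference between H and L: 12y + (1−y) = 4y + 4(1−y), giving y = 3/11.
Since Player A is indifferent in equilibrium, Player A's expected payoff equals the payoff from either row against (3/11, 8/11). Using H: 12(3/11) + (8/11) = 4.

4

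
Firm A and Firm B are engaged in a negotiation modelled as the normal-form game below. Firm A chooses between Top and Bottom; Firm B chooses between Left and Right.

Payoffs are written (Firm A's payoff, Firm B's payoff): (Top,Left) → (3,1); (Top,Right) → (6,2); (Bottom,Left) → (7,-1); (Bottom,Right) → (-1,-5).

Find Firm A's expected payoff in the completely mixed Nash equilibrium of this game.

First find q, the probability Firm B plays Left, from Firm A's indifference between Top and Bottom: 3q + 6(1−q) = 7q − (1−q), giving q = 7/11.
Since Firm A is indifferent in equilibrium, Firm A's expected payoff equals the payoff from either row against (7/11, 4/11). Using Top: 3(7/11) + 6(4/11) = 45/11.

45/11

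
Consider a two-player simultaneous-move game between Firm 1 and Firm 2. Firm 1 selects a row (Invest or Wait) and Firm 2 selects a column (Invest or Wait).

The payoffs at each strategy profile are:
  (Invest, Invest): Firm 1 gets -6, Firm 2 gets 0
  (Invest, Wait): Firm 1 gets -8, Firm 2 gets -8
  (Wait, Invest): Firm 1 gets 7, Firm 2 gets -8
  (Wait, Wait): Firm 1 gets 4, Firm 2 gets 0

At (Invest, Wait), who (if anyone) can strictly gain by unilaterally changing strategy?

Firm 1 at (Invest, Wait) earns -8; deviating to Wait yields 4 — a strict improvement.
Firm 2 earns -8; deviating to Invest yields 0 — a strict improvement.
Both Firm 1 and Firm 2 have strictly profitable deviations.

Both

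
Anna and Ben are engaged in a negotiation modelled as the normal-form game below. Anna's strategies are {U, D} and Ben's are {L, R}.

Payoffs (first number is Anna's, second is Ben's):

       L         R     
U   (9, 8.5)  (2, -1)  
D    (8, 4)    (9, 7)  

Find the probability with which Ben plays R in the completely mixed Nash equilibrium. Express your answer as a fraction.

Let y be the probability that Ben plays L. In a completely mixed equilibrium, Anna must be indifferent between U and D.
Anna's expected payoff from U is 9y + 2(1−y); from D it is 8y + 9(1−y).
Setting these equal: 7y + 2 = −y + 9, so y = 7/8.
Therefore Ben plays R with probability 1 − 7/8 = 1/8.

1/8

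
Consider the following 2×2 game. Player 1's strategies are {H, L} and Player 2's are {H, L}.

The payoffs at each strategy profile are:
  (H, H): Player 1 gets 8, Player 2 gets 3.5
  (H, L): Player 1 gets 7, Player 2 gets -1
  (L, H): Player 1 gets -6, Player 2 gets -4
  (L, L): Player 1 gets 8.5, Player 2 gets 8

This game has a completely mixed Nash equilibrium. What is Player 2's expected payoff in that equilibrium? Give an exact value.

First find p, the probability Player 1 plays H, from Player 2's indifference between H and L: 3.5p − 4(1−p) = −p + 8(1−p), giving p = 8/11.
Since Player 2 is indifferent in equilibrium, Player 2's expected payoff equals the payoff from either column against (8/11, 3/11). Using H: 3.5(8/11) − 4(3/11) = 16/11.

16/11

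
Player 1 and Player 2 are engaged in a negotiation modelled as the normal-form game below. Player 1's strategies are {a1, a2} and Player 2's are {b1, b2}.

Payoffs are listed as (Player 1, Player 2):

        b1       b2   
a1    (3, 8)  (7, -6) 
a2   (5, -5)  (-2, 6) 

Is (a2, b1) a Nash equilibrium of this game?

At (a2, b1), Player 1 earns 5; switching to a1 would give 3, so Player 1 has no profitable deviation.
Player 2 earns -5; switching to b2 would give 6, so Player 2 would deviate.
Since at least one player can profitably deviate, this is not a Nash equilibrium.

No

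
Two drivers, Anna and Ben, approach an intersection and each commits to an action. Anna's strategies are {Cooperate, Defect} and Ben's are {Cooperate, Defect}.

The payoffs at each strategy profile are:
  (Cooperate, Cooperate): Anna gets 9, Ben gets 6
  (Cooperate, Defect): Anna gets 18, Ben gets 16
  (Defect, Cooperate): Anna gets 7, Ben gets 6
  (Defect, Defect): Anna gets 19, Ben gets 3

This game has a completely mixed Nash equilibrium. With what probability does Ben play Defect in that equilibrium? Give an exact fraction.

2/3

Let q be the probability that Ben plays Cooperate. In a completely mixed equilibrium, Anna must be indifferent between Cooperate and Defect.
Anna's expected payoff from Cooperate is 9q + 18(1−q); from Defect it is 7q + 19(1−q).
Setting these equal: −9q + 18 = −12q + 19, so q = 1/3.
Therefore Ben plays Defect with probability 1 − 1/3 = 2/3.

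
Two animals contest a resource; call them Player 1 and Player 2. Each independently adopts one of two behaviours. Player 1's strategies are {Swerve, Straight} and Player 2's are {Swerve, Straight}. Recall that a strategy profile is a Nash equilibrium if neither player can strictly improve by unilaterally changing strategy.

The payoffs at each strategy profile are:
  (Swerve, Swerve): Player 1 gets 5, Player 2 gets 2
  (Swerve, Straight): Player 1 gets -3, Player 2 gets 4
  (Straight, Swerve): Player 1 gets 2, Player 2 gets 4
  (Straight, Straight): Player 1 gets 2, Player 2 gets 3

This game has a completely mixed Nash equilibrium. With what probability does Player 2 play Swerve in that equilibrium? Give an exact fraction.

Let y be the probability that Player 2 plays Swerve. In a completely mixed equilibrium, Player 1 must be indifferent between Swerve and Straight.
Player 1's expected payoff from Swerve is 5y − 3(1−y); from Straight it is 2y + 2(1−y).
Setting these equal: 8y − 3 = 2, so y = 5/8.

5/8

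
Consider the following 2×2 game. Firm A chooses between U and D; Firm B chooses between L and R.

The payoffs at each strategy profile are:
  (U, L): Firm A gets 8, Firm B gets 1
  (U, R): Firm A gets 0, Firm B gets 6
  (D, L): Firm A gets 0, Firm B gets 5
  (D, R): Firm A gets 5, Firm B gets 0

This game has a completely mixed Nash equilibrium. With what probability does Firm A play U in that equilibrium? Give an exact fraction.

1/2

Let x be the probability that Firm A plays U. In a completely mixed equilibrium, Firm B must be indifferent between L and R.
Firm B's expected payoff from L is x + 5(1−x); from R it is 6x.
Setting these equal: −4x + 5 = 6x, so x = 1/2.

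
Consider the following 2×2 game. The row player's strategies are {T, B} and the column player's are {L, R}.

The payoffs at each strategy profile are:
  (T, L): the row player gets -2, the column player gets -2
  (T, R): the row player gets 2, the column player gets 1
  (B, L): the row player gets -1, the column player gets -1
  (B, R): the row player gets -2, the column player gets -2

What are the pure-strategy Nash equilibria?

(T, R) and (B, L)

(T, L): the row player prefers B (-1 > -2); the column player prefers R (1 > -2) — not an equilibrium.
(T, R): the row player gets 2 ≥ -2 from B, and the column player gets 1 ≥ -2 from L — Nash equilibrium.
(B, L): the row player gets -1 ≥ -2 from T, and the column player gets -1 ≥ -2 from R — Nash equilibrium.
(B, R): the row player prefers T (2 > -2); the column player prefers L (-1 > -2) — not an equilibrium.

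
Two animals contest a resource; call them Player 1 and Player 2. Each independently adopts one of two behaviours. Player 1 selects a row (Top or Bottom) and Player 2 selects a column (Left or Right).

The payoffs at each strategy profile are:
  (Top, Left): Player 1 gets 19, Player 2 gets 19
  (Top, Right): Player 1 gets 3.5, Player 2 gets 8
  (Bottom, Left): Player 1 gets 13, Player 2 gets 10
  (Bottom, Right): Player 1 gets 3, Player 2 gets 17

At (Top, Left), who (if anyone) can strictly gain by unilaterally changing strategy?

Player 1 at (Top, Left) earns 19; deviating to Bottom yields 13 — not better.
Player 2 earns 19; deviating to Right yields 8 — not better.
Neither player can strictly improve; the profile is a Nash equilibrium.

Neither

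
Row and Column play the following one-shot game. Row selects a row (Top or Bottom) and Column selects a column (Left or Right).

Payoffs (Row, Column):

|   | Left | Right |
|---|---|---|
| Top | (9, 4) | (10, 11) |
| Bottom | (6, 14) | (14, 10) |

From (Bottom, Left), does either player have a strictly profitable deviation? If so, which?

Row

Row at (Bottom, Left) earns 6; deviating to Top yields 9 — a strict improvement.
Column earns 14; deviating to Right yields 10 — not better.
Only Row has a strictly profitable deviation.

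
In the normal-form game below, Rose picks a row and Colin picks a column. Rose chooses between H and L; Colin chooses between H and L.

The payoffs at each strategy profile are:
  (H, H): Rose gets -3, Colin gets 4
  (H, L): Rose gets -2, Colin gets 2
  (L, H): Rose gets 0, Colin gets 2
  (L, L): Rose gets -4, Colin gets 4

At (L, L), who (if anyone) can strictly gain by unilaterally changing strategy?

Rose

Rose at (L, L) earns -4; deviating to H yields -2 — a strict improvement.
Colin earns 4; deviating to H yields 2 — not better.
Only Rose has a strictly profitable deviation.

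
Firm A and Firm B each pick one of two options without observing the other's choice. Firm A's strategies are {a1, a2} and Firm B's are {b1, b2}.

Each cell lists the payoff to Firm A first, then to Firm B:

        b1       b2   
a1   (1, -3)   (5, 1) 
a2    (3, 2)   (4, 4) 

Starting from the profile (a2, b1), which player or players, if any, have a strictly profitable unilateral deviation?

Firm B

Firm A at (a2, b1) earns 3; deviating to a1 yields 1 — not better.
Firm B earns 2; deviating to b2 yields 4 — a strict improvement.
Only Firm B has a strictly profitable deviation.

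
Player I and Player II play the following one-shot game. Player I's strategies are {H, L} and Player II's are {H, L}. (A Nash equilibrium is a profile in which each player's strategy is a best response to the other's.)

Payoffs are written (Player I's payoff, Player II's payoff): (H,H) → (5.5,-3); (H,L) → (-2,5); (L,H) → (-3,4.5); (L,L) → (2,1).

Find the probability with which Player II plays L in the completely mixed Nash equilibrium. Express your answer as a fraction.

17/25

Let c be the probability that Player II plays H. In a completely mixed equilibrium, Player I must be indifferent between H and L.
Player I's expected payoff from H is 5.5c − 2(1−c); from L it is −3c + 2(1−c).
Setting these equal: 7.5c − 2 = −5c + 2, so c = 8/25.
Therefore Player II plays L with probability 1 − 8/25 = 17/25.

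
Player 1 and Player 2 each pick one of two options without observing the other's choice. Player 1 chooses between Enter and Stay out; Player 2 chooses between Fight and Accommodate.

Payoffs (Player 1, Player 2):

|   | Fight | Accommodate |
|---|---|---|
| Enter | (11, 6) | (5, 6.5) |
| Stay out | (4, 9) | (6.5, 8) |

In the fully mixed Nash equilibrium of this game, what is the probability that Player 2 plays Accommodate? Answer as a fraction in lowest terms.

Let y be the probability that Player 2 plays Fight. In a completely mixed equilibrium, Player 1 must be indifferent between Enter and Stay out.
Player 1's expected payoff from Enter is 11y + 5(1−y); from Stay out it is 4y + 6.5(1−y).
Setting these equal: 6y + 5 = −2.5y + 6.5, so y = 3/17.
Therefore Player 2 plays Accommodate with probability 1 − 3/17 = 14/17.

14/17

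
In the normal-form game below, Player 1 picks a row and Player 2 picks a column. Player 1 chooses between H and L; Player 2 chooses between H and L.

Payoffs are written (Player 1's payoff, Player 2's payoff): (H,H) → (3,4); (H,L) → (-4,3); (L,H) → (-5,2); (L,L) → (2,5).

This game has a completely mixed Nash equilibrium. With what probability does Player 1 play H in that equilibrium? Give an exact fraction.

Let r be the probability that Player 1 plays H. In a completely mixed equilibrium, Player 2 must be indifferent between H and L.
Player 2's expected payoff from H is 4r + 2(1−r); from L it is 3r + 5(1−r).
Setting these equal: 2r + 2 = −2r + 5, so r = 3/4.

3/4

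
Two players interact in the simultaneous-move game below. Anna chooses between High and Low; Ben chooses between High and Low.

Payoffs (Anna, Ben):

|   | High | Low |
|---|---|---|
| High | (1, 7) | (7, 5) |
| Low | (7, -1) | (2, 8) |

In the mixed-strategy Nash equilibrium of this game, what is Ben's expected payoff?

First find x, the probability Anna plays High, from Ben's indifference between High and Low: 7x − (1−x) = 5x + 8(1−x), giving x = 9/11.
Since Ben is indifferent in equilibrium, Ben's expected payoff equals the payoff from either column against (9/11, 2/11). Using High: 7(9/11) − (2/11) = 61/11.

61/11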